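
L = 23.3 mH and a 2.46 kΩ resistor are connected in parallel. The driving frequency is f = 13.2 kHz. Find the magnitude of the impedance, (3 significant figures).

ω = 2πf = 82940 rad/s
X_L = ωL = 1930 Ω
Parallel: admittances add. Y = 1/R + 1/(jωL)
Y = (0.000407 − j0.000517) S
|Y| = 0.000658 S → |Z| = 1/|Y| = 1520 Ω, ∠Z = −∠Y = 51.8°

1520 Ω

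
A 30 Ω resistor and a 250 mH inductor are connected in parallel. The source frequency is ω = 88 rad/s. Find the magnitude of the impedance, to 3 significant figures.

17.7 Ω

X_L = ωL = 22.0 Ω
Parallel: admittances add. Y = 1/R + 1/(jωL)
Y = (0.0333 − j0.0455) S
|Y| = 0.0564 S → |Z| = 1/|Y| = 17.7 Ω, ∠Z = −∠Y = 53.7°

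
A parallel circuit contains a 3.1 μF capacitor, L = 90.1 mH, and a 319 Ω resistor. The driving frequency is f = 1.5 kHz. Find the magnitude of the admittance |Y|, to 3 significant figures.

28.2 mS

ω = 2πf = 9425 rad/s
X_L = ωL = 849 Ω
X_C = 1/(ωC) = 34.2 Ω
Parallel: admittances add. Y = 1/R + 1/(jωL) + jωC
Y = (0.00313 + j0.0280) S
|Y| = 0.0282 S → |Z| = 1/|Y| = 35.4 Ω, ∠Z = −∠Y = -83.6°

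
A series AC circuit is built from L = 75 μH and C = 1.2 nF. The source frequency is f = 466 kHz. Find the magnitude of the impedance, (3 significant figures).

ω = 2πf = 2.928e+06 rad/s
X_L = ωL = 220 Ω
X_C = 1/(ωC) = 285 Ω
Net reactance X = X_L − X_C = -65.0 Ω
Z = − j65.0 Ω
|Z| = √(0² + 65.0²) = 65.0 Ω

65.0 Ω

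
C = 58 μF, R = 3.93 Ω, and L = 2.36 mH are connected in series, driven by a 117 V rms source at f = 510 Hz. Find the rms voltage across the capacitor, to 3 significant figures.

140 V

ω = 2πf = 3204 rad/s
X_L = ωL = 7.56 Ω
X_C = 1/(ωC) = 5.38 Ω
Net reactance X = X_L − X_C = 2.18 Ω
Z = 3.93 + j2.18 Ω
|Z| = √(3.93² + 2.18²) = 4.50 Ω
I = V/|Z| = 26.0 A
V_C = I·|Z_C| = 26.0 × 5.38 = 140 V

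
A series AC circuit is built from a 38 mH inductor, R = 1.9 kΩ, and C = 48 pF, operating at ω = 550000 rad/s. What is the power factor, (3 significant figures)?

X_L = ωL = 20900 Ω
X_C = 1/(ωC) = 37900 Ω
Net reactance X = X_L − X_C = -17000 Ω
Z = 1900 − j17000 Ω
|Z| = √(1900² + 17000²) = 17100 Ω
∠Z = arctan(-17000/1900) = -83.6°
cos φ = cos(-83.6°) = 0.111

0.111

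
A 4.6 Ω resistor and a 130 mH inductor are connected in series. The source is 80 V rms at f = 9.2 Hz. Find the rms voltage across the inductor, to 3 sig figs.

ω = 2πf = 57.81 rad/s
X_L = ωL = 7.51 Ω
Z = 4.60 + j7.51 Ω
|Z| = √(4.60² + 7.51²) = 8.81 Ω
I = V/|Z| = 9.08 A
V_L = I·|Z_L| = 9.08 × 7.51 = 68.2 V

68.2 V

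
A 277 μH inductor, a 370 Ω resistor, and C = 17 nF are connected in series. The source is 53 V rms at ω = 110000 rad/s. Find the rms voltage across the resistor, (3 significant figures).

X_L = ωL = 30.5 Ω
X_C = 1/(ωC) = 535 Ω
Net reactance X = X_L − X_C = -504 Ω
Z = 370 − j504 Ω
|Z| = √(370² + 504²) = 625 Ω
I = V/|Z| = 84.7 mA
V_R = I·|Z_R| = 0.0847 × 370 = 31.4 V

31.4 V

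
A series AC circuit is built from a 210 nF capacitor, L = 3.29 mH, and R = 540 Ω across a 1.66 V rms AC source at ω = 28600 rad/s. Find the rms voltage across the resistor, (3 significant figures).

X_L = ωL = 94.1 Ω
X_C = 1/(ωC) = 167 Ω
Net reactance X = X_L − X_C = -72.4 Ω
Z = 540 − j72.4 Ω
|Z| = √(540² + 72.4²) = 545 Ω
I = V/|Z| = 3.05 mA
V_R = I·|Z_R| = 0.00305 × 540 = 1.65 V

1.65 V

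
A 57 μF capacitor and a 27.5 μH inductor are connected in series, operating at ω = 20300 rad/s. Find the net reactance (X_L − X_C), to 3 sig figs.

-0.306 Ω

X_L = ωL = 0.558 Ω
X_C = 1/(ωC) = 0.864 Ω
X = 0.558 − 0.864 = -0.306 Ω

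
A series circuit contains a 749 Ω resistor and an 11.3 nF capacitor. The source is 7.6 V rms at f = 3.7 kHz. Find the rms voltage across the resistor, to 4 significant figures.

1.467 V

ω = 2πf = 23250 rad/s
X_C = 1/(ωC) = 3807 Ω
Z = 749.0 − j3807 Ω
|Z| = √(749.0² + 3807²) = 3880 Ω
I = V/|Z| = 1.959 mA
V_R = I·|Z_R| = 0.001959 × 749.0 = 1.467 V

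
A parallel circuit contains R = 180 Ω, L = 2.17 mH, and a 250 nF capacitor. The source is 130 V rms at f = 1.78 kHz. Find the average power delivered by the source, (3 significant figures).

ω = 2πf = 11180 rad/s
X_L = ωL = 24.3 Ω
X_C = 1/(ωC) = 358 Ω
Parallel: admittances add. Y = 1/R + 1/(jωL) + jωC
Y = (0.00556 − j0.0384) S
|Y| = 0.0388 S → |Z| = 1/|Y| = 25.8 Ω, ∠Z = −∠Y = 81.8°
I = V/|Z| = 5.05 A
P = VI cos φ = 130 × 5.05 × cos(81.8°) = 93.9 W

93.9 W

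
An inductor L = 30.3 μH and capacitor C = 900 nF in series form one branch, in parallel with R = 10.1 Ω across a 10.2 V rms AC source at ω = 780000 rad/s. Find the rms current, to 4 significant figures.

X_L = ωL = 23.63 Ω
X_C = 1/(ωC) = 1.425 Ω
Branch 1: Z₁ = R = 10.10 Ω
Branch 2 (series LC): Z₂ = j(X_L − X_C) = j22.21 Ω
Parallel: Z = Z₁Z₂/(Z₁+Z₂), |Z| = 9.194 Ω, ∠Z = 24.45°
I = V/|Z| = 10.2/9.194 = 1.109 A

1.109 A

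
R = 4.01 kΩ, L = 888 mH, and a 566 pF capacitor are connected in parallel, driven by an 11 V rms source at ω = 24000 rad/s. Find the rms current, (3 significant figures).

2.77 mA

X_L = ωL = 21300 Ω
X_C = 1/(ωC) = 73600 Ω
Parallel: admittances add. Y = 1/R + 1/(jωL) + jωC
Y = (0.000249 − j3.33e-05) S
|Y| = 0.000252 S → |Z| = 1/|Y| = 3970 Ω, ∠Z = −∠Y = 7.61°
I = V/|Z| = 11/3970 = 2.77 mA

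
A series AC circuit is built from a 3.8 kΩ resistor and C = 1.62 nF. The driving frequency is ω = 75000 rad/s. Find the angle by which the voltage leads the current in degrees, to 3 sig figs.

X_C = 1/(ωC) = 8230 Ω
Z = 3800 − j8230 Ω
|Z| = √(3800² + 8230²) = 9070 Ω
∠Z = arctan(-8230/3800) = -65.2°

-65.2°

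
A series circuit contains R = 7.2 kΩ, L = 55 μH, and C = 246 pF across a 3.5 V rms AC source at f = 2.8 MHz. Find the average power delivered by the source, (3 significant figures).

1.68 mW

ω = 2πf = 1.759e+07 rad/s
X_L = ωL = 968 Ω
X_C = 1/(ωC) = 231 Ω
Net reactance X = X_L − X_C = 737 Ω
Z = 7200 + j737 Ω
|Z| = √(7200² + 737²) = 7240 Ω
∠Z = arctan(737/7200) = 5.84°
I = V/|Z| = 484 μA
P = VI cos φ = 3.5 × 0.000484 × cos(5.84°) = 1.68 mW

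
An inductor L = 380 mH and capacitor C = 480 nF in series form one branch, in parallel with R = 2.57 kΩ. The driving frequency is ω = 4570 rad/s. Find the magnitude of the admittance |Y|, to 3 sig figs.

872 μS

X_L = ωL = 1740 Ω
X_C = 1/(ωC) = 456 Ω
Branch 1: Z₁ = R = 2570 Ω
Branch 2 (series LC): Z₂ = j(X_L − X_C) = j1280 Ω
Parallel: Z = Z₁Z₂/(Z₁+Z₂), |Z| = 1150 Ω, ∠Z = 63.5°
|Y| = 1/|Z| = 872 μS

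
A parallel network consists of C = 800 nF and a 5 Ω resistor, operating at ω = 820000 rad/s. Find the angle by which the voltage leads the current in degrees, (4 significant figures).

-73.04°

X_C = 1/(ωC) = 1.524 Ω
Parallel: admittances add. Y = 1/R + jωC
Y = (0.2000 + j0.6560) S
|Y| = 0.6858 S → |Z| = 1/|Y| = 1.458 Ω, ∠Z = −∠Y = -73.04°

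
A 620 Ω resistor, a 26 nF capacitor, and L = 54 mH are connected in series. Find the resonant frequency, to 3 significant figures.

ω₀ = 1/√(LC) = 1/√(0.054 × 2.6e-08) = 26690 rad/s
f₀ = ω₀/(2π) = 4.25 kHz

4.25 kHz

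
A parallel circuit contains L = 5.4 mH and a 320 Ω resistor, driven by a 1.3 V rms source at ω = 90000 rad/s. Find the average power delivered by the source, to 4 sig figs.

X_L = ωL = 486.0 Ω
Parallel: admittances add. Y = 1/R + 1/(jωL)
Y = (0.003125 − j0.002058) S
|Y| = 0.003742 S → |Z| = 1/|Y| = 267.3 Ω, ∠Z = −∠Y = 33.36°
I = V/|Z| = 4.864 mA
P = VI cos φ = 1.3 × 0.004864 × cos(33.36°) = 5.281 mW

5.281 mW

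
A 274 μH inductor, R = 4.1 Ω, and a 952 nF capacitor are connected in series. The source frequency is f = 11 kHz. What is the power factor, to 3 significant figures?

ω = 2πf = 69120 rad/s
X_L = ωL = 18.9 Ω
X_C = 1/(ωC) = 15.2 Ω
Net reactance X = X_L − X_C = 3.74 Ω
Z = 4.10 + j3.74 Ω
|Z| = √(4.10² + 3.74²) = 5.55 Ω
∠Z = arctan(3.74/4.10) = 42.4°
cos φ = cos(42.4°) = 0.739

0.739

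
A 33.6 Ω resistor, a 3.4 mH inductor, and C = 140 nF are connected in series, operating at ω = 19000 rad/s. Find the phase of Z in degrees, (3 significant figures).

X_L = ωL = 64.6 Ω
X_C = 1/(ωC) = 376 Ω
Net reactance X = X_L − X_C = -311 Ω
Z = 33.6 − j311 Ω
|Z| = √(33.6² + 311²) = 313 Ω
∠Z = arctan(-311/33.6) = -83.8°

-83.8°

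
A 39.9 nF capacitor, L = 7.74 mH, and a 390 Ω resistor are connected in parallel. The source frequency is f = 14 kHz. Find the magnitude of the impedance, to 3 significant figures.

ω = 2πf = 87960 rad/s
X_L = ωL = 681 Ω
X_C = 1/(ωC) = 285 Ω
Parallel: admittances add. Y = 1/R + 1/(jωL) + jωC
Y = (0.00256 + j0.00204) S
|Y| = 0.00328 S → |Z| = 1/|Y| = 305 Ω, ∠Z = −∠Y = -38.5°

305 Ω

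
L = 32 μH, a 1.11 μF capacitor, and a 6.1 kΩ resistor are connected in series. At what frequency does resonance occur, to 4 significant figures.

26.70 kHz

ω₀ = 1/√(LC) = 1/√(3.2e-05 × 1.11e-06) = 167800 rad/s
f₀ = ω₀/(2π) = 26.70 kHz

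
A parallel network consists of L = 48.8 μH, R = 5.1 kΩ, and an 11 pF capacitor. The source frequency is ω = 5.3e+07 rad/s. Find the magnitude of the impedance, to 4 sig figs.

3604 Ω

X_L = ωL = 2586 Ω
X_C = 1/(ωC) = 1715 Ω
Parallel: admittances add. Y = 1/R + 1/(jωL) + jωC
Y = (0.0001961 + j0.0001964) S
|Y| = 0.0002775 S → |Z| = 1/|Y| = 3604 Ω, ∠Z = −∠Y = -45.04°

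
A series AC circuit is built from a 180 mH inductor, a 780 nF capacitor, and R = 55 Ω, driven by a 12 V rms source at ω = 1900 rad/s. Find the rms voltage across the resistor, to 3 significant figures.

1.96 V

X_L = ωL = 342 Ω
X_C = 1/(ωC) = 675 Ω
Net reactance X = X_L − X_C = -333 Ω
Z = 55.0 − j333 Ω
|Z| = √(55.0² + 333²) = 337 Ω
I = V/|Z| = 35.6 mA
V_R = I·|Z_R| = 0.0356 × 55.0 = 1.96 V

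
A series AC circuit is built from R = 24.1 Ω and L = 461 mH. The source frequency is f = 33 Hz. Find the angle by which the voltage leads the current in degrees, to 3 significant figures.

ω = 2πf = 207.3 rad/s
X_L = ωL = 95.6 Ω
Z = 24.1 + j95.6 Ω
|Z| = √(24.1² + 95.6²) = 98.6 Ω
∠Z = arctan(95.6/24.1) = 75.8°

75.8°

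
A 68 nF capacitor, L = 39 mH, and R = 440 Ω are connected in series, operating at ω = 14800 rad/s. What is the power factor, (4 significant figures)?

0.7263

X_L = ωL = 577.2 Ω
X_C = 1/(ωC) = 993.6 Ω
Net reactance X = X_L − X_C = -416.4 Ω
Z = 440.0 − j416.4 Ω
|Z| = √(440.0² + 416.4²) = 605.8 Ω
∠Z = arctan(-416.4/440.0) = -43.42°
cos φ = cos(-43.42°) = 0.7263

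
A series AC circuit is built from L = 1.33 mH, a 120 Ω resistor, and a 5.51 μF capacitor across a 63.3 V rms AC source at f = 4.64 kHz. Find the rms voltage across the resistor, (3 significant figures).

61.1 V

ω = 2πf = 29150 rad/s
X_L = ωL = 38.8 Ω
X_C = 1/(ωC) = 6.23 Ω
Net reactance X = X_L − X_C = 32.5 Ω
Z = 120 + j32.5 Ω
|Z| = √(120² + 32.5²) = 124 Ω
I = V/|Z| = 509 mA
V_R = I·|Z_R| = 0.509 × 120 = 61.1 V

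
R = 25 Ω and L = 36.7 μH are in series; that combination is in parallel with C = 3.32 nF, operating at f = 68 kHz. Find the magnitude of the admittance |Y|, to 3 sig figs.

33.2 mS

ω = 2πf = 427300 rad/s
X_L = ωL = 15.7 Ω
X_C = 1/(ωC) = 705 Ω
Branch 1 (R+jX_L): Z₁ = 25.0 + j15.7 Ω, |Z₁| = 29.5 Ω
Branch 2 (−jX_C): Z₂ = −j705 Ω
Parallel: Z = Z₁Z₂/(Z₁+Z₂), |Z| = 30.2 Ω, ∠Z = 30.0°
|Y| = 1/|Z| = 33.2 mS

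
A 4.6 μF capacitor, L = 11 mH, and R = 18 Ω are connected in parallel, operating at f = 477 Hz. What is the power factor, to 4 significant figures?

ω = 2πf = 2997 rad/s
X_L = ωL = 32.97 Ω
X_C = 1/(ωC) = 72.53 Ω
Parallel: admittances add. Y = 1/R + 1/(jωL) + jωC
Y = (0.05556 − j0.01655) S
|Y| = 0.05797 S → |Z| = 1/|Y| = 17.25 Ω, ∠Z = −∠Y = 16.59°
cos φ = cos(16.59°) = 0.9584

0.9584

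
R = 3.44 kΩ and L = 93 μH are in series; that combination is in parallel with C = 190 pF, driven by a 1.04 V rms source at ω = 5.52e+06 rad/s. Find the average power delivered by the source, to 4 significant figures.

X_L = ωL = 513.4 Ω
X_C = 1/(ωC) = 953.5 Ω
Branch 1 (R+jX_L): Z₁ = 3440 + j513.4 Ω, |Z₁| = 3478 Ω
Branch 2 (−jX_C): Z₂ = −j953.5 Ω
Parallel: Z = Z₁Z₂/(Z₁+Z₂), |Z| = 956.2 Ω, ∠Z = -74.22°
I = V/|Z| = 1.088 mA
P = VI cos φ = 1.04 × 0.001088 × cos(-74.22°) = 307.6 μW

307.6 μW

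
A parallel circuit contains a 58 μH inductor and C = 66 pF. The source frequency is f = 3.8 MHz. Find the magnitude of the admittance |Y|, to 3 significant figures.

854 μS

ω = 2πf = 2.388e+07 rad/s
X_L = ωL = 1380 Ω
X_C = 1/(ωC) = 635 Ω
Parallel: admittances add. Y = 1/(jωL) + jωC
Y = (0 + j0.000854) S
|Y| = 0.000854 S → |Z| = 1/|Y| = 1170 Ω, ∠Z = −∠Y = -90.0°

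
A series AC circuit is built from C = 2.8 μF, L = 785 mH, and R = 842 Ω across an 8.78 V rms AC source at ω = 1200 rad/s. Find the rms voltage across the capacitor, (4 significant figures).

2.465 V

X_L = ωL = 942.0 Ω
X_C = 1/(ωC) = 297.6 Ω
Net reactance X = X_L − X_C = 644.4 Ω
Z = 842.0 + j644.4 Ω
|Z| = √(842.0² + 644.4²) = 1060 Ω
I = V/|Z| = 8.281 mA
V_C = I·|Z_C| = 0.008281 × 297.6 = 2.465 V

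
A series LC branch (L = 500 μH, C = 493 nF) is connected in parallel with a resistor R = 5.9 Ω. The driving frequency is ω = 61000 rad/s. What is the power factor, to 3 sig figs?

0.423

X_L = ωL = 30.5 Ω
X_C = 1/(ωC) = 33.3 Ω
Branch 1: Z₁ = R = 5.90 Ω
Branch 2 (series LC): Z₂ = j(X_L − X_C) = −j2.75 Ω
Parallel: Z = Z₁Z₂/(Z₁+Z₂), |Z| = 2.49 Ω, ∠Z = -65.0°
cos φ = cos(-65.0°) = 0.423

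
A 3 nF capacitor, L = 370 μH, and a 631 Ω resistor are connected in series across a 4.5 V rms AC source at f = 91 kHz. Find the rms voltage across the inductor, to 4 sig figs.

ω = 2πf = 571800 rad/s
X_L = ωL = 211.6 Ω
X_C = 1/(ωC) = 583.0 Ω
Net reactance X = X_L − X_C = -371.4 Ω
Z = 631.0 − j371.4 Ω
|Z| = √(631.0² + 371.4²) = 732.2 Ω
I = V/|Z| = 6.146 mA
V_L = I·|Z_L| = 0.006146 × 211.6 = 1.300 V

1.300 V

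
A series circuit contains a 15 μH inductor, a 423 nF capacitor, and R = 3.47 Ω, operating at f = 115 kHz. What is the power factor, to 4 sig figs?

ω = 2πf = 722600 rad/s
X_L = ωL = 10.84 Ω
X_C = 1/(ωC) = 3.272 Ω
Net reactance X = X_L − X_C = 7.567 Ω
Z = 3.470 + j7.567 Ω
|Z| = √(3.470² + 7.567²) = 8.324 Ω
∠Z = arctan(7.567/3.470) = 65.36°
cos φ = cos(65.36°) = 0.4168

0.4168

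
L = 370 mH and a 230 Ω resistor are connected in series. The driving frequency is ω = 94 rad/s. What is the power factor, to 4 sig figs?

0.9888

X_L = ωL = 34.78 Ω
Z = 230.0 + j34.78 Ω
|Z| = √(230.0² + 34.78²) = 232.6 Ω
∠Z = arctan(34.78/230.0) = 8.599°
cos φ = cos(8.599°) = 0.9888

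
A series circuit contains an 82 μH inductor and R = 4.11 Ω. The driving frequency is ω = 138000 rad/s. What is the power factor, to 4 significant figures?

0.3414

X_L = ωL = 11.32 Ω
Z = 4.110 + j11.32 Ω
|Z| = √(4.110² + 11.32²) = 12.04 Ω
∠Z = arctan(11.32/4.110) = 70.04°
cos φ = cos(70.04°) = 0.3414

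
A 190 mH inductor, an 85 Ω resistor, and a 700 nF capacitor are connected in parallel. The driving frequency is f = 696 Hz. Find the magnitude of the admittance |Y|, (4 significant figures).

ω = 2πf = 4373 rad/s
X_L = ωL = 830.9 Ω
X_C = 1/(ωC) = 326.7 Ω
Parallel: admittances add. Y = 1/R + 1/(jωL) + jωC
Y = (0.01176 + j0.001858) S
|Y| = 0.01191 S → |Z| = 1/|Y| = 83.96 Ω, ∠Z = −∠Y = -8.973°

11.91 mS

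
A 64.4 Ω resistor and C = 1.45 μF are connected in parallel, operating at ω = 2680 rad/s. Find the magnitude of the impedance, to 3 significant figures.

X_C = 1/(ωC) = 257 Ω
Parallel: admittances add. Y = 1/R + jωC
Y = (0.0155 + j0.00389) S
|Y| = 0.0160 S → |Z| = 1/|Y| = 62.5 Ω, ∠Z = −∠Y = -14.1°

62.5 Ω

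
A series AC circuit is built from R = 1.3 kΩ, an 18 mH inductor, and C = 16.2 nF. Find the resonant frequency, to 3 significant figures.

9.32 kHz

ω₀ = 1/√(LC) = 1/√(0.018 × 1.62e-08) = 58560 rad/s
f₀ = ω₀/(2π) = 9.32 kHz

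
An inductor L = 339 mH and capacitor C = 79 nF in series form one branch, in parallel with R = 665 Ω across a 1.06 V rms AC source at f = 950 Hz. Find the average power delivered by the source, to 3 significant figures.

1.69 mW

ω = 2πf = 5969 rad/s
X_L = ωL = 2020 Ω
X_C = 1/(ωC) = 2120 Ω
Branch 1: Z₁ = R = 665 Ω
Branch 2 (series LC): Z₂ = j(X_L − X_C) = −j97.2 Ω
Parallel: Z = Z₁Z₂/(Z₁+Z₂), |Z| = 96.1 Ω, ∠Z = -81.7°
I = V/|Z| = 11.0 mA
P = VI cos φ = 1.06 × 0.0110 × cos(-81.7°) = 1.69 mW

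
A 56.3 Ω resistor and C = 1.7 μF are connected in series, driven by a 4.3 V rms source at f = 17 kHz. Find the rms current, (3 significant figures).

ω = 2πf = 106800 rad/s
X_C = 1/(ωC) = 5.51 Ω
Z = 56.3 − j5.51 Ω
|Z| = √(56.3² + 5.51²) = 56.6 Ω
I = V/|Z| = 4.3/56.6 = 76.0 mA

76.0 mA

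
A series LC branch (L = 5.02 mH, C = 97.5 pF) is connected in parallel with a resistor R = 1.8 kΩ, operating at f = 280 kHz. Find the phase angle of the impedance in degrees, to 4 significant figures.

ω = 2πf = 1.759e+06 rad/s
X_L = ωL = 8832 Ω
X_C = 1/(ωC) = 5830 Ω
Branch 1: Z₁ = R = 1800 Ω
Branch 2 (series LC): Z₂ = j(X_L − X_C) = j3002 Ω
Parallel: Z = Z₁Z₂/(Z₁+Z₂), |Z| = 1544 Ω, ∠Z = 30.95°

30.95°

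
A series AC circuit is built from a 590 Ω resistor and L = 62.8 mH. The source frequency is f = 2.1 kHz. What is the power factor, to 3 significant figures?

ω = 2πf = 13190 rad/s
X_L = ωL = 829 Ω
Z = 590 + j829 Ω
|Z| = √(590² + 829²) = 1020 Ω
∠Z = arctan(829/590) = 54.5°
cos φ = cos(54.5°) = 0.580

0.580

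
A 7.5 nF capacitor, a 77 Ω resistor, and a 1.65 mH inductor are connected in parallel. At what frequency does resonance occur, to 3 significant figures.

ω₀ = 1/√(LC) = 1/√(0.00165 × 7.5e-09) = 284300 rad/s
f₀ = ω₀/(2π) = 45.2 kHz

45.2 kHz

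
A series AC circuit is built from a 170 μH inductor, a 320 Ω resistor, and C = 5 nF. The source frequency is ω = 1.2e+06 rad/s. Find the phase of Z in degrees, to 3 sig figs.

6.65°

X_L = ωL = 204 Ω
X_C = 1/(ωC) = 167 Ω
Net reactance X = X_L − X_C = 37.3 Ω
Z = 320 + j37.3 Ω
|Z| = √(320² + 37.3²) = 322 Ω
∠Z = arctan(37.3/320) = 6.65°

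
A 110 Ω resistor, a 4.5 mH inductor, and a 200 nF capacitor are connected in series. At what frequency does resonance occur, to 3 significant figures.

5.31 kHz

ω₀ = 1/√(LC) = 1/√(0.0045 × 2e-07) = 33330 rad/s
f₀ = ω₀/(2π) = 5.31 kHz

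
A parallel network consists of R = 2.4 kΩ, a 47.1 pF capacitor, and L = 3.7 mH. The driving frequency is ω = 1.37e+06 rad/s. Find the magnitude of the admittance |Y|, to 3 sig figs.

437 μS

X_L = ωL = 5070 Ω
X_C = 1/(ωC) = 15500 Ω
Parallel: admittances add. Y = 1/R + 1/(jωL) + jωC
Y = (0.000417 − j0.000133) S
|Y| = 0.000437 S → |Z| = 1/|Y| = 2290 Ω, ∠Z = −∠Y = 17.7°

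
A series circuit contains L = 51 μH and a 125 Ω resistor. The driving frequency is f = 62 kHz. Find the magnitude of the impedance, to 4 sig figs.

ω = 2πf = 389600 rad/s
X_L = ωL = 19.87 Ω
Z = 125.0 + j19.87 Ω
|Z| = √(125.0² + 19.87²) = 126.6 Ω

126.6 Ω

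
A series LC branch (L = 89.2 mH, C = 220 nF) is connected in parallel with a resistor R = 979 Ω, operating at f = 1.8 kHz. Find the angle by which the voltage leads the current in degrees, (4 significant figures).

ω = 2πf = 11310 rad/s
X_L = ωL = 1009 Ω
X_C = 1/(ωC) = 401.9 Ω
Branch 1: Z₁ = R = 979.0 Ω
Branch 2 (series LC): Z₂ = j(X_L − X_C) = j606.9 Ω
Parallel: Z = Z₁Z₂/(Z₁+Z₂), |Z| = 515.8 Ω, ∠Z = 58.20°

58.20°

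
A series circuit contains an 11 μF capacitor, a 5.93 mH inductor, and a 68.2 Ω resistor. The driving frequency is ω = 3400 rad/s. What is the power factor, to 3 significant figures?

0.995

X_L = ωL = 20.2 Ω
X_C = 1/(ωC) = 26.7 Ω
Net reactance X = X_L − X_C = -6.58 Ω
Z = 68.2 − j6.58 Ω
|Z| = √(68.2² + 6.58²) = 68.5 Ω
∠Z = arctan(-6.58/68.2) = -5.51°
cos φ = cos(-5.51°) = 0.995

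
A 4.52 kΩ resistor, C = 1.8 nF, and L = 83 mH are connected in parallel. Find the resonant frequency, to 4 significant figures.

13.02 kHz

ω₀ = 1/√(LC) = 1/√(0.083 × 1.8e-09) = 81810 rad/s
f₀ = ω₀/(2π) = 13.02 kHz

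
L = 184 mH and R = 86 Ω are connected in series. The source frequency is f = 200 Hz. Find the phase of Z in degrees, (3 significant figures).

69.6°

ω = 2πf = 1257 rad/s
X_L = ωL = 231 Ω
Z = 86.0 + j231 Ω
|Z| = √(86.0² + 231²) = 247 Ω
∠Z = arctan(231/86.0) = 69.6°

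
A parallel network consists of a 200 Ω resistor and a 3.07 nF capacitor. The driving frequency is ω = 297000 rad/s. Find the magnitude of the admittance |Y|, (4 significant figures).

X_C = 1/(ωC) = 1097 Ω
Parallel: admittances add. Y = 1/R + jωC
Y = (0.005000 + j0.0009118) S
|Y| = 0.005082 S → |Z| = 1/|Y| = 196.8 Ω, ∠Z = −∠Y = -10.33°

5.082 mS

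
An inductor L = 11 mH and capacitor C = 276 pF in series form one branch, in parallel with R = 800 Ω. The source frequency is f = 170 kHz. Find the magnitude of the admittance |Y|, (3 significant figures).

1.26 mS

ω = 2πf = 1.068e+06 rad/s
X_L = ωL = 11700 Ω
X_C = 1/(ωC) = 3390 Ω
Branch 1: Z₁ = R = 800 Ω
Branch 2 (series LC): Z₂ = j(X_L − X_C) = j8360 Ω
Parallel: Z = Z₁Z₂/(Z₁+Z₂), |Z| = 796 Ω, ∠Z = 5.47°
|Y| = 1/|Z| = 1.26 mS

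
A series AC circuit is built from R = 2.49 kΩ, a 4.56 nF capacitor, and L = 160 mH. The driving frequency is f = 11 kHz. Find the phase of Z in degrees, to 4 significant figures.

ω = 2πf = 69120 rad/s
X_L = ωL = 11060 Ω
X_C = 1/(ωC) = 3173 Ω
Net reactance X = X_L − X_C = 7885 Ω
Z = 2490 + j7885 Ω
|Z| = √(2490² + 7885²) = 8269 Ω
∠Z = arctan(7885/2490) = 72.48°

72.48°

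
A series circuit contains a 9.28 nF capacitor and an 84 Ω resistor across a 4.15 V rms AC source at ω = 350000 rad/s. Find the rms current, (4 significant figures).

13.00 mA

X_C = 1/(ωC) = 307.9 Ω
Z = 84.00 − j307.9 Ω
|Z| = √(84.00² + 307.9²) = 319.1 Ω
I = V/|Z| = 4.15/319.1 = 13.00 mA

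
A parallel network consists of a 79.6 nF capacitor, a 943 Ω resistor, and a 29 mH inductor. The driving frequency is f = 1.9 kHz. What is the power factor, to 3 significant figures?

0.480

ω = 2πf = 11940 rad/s
X_L = ωL = 346 Ω
X_C = 1/(ωC) = 1050 Ω
Parallel: admittances add. Y = 1/R + 1/(jωL) + jωC
Y = (0.00106 − j0.00194) S
|Y| = 0.00221 S → |Z| = 1/|Y| = 453 Ω, ∠Z = −∠Y = 61.3°
cos φ = cos(61.3°) = 0.480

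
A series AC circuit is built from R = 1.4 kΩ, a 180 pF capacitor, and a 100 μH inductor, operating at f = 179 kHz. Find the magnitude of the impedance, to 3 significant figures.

ω = 2πf = 1.125e+06 rad/s
X_L = ωL = 112 Ω
X_C = 1/(ωC) = 4940 Ω
Net reactance X = X_L − X_C = -4830 Ω
Z = 1400 − j4830 Ω
|Z| = √(1400² + 4830²) = 5030 Ω

5030 Ω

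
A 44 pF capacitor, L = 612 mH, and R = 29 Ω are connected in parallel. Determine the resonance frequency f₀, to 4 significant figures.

ω₀ = 1/√(LC) = 1/√(0.612 × 4.4e-11) = 192700 rad/s
f₀ = ω₀/(2π) = 30.67 kHz

30.67 kHz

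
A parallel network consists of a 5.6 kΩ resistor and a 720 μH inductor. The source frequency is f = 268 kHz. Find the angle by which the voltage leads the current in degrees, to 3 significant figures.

ω = 2πf = 1.684e+06 rad/s
X_L = ωL = 1210 Ω
Parallel: admittances add. Y = 1/R + 1/(jωL)
Y = (0.000179 − j0.000825) S
|Y| = 0.000844 S → |Z| = 1/|Y| = 1180 Ω, ∠Z = −∠Y = 77.8°

77.8°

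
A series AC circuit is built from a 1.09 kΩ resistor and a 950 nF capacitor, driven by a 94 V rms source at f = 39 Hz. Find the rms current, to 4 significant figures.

ω = 2πf = 245.0 rad/s
X_C = 1/(ωC) = 4296 Ω
Z = 1090 − j4296 Ω
|Z| = √(1090² + 4296²) = 4432 Ω
I = V/|Z| = 94/4432 = 21.21 mA

21.21 mA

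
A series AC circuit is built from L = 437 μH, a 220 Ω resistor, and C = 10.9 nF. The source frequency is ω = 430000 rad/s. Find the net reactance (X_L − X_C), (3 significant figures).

X_L = ωL = 188 Ω
X_C = 1/(ωC) = 213 Ω
X = 188 − 213 = -25.4 Ω

-25.4 Ω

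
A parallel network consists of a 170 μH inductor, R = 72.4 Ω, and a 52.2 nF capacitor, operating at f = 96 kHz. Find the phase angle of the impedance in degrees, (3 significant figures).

ω = 2πf = 603200 rad/s
X_L = ωL = 103 Ω
X_C = 1/(ωC) = 31.8 Ω
Parallel: admittances add. Y = 1/R + 1/(jωL) + jωC
Y = (0.0138 + j0.0217) S
|Y| = 0.0258 S → |Z| = 1/|Y| = 38.8 Ω, ∠Z = −∠Y = -57.6°

-57.6°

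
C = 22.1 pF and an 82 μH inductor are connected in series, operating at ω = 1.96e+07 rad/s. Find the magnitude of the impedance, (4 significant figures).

X_L = ωL = 1607 Ω
X_C = 1/(ωC) = 2309 Ω
Net reactance X = X_L − X_C = -701.4 Ω
Z = − j701.4 Ω
|Z| = √(0² + 701.4²) = 701.4 Ω

701.4 Ω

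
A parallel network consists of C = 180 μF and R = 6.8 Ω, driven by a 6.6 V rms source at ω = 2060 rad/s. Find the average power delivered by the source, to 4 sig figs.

X_C = 1/(ωC) = 2.697 Ω
Parallel: admittances add. Y = 1/R + jωC
Y = (0.1471 + j0.3708) S
|Y| = 0.3989 S → |Z| = 1/|Y| = 2.507 Ω, ∠Z = −∠Y = -68.37°
I = V/|Z| = 2.633 A
P = VI cos φ = 6.6 × 2.633 × cos(-68.37°) = 6.406 W

6.406 W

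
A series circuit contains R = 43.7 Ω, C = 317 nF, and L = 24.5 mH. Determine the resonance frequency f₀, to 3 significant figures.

ω₀ = 1/√(LC) = 1/√(0.0245 × 3.17e-07) = 11350 rad/s
f₀ = ω₀/(2π) = 1.81 kHz

1.81 kHz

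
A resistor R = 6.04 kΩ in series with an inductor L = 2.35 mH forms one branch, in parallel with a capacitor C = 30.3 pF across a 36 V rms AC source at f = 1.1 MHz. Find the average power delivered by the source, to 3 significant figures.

ω = 2πf = 6.912e+06 rad/s
X_L = ωL = 16200 Ω
X_C = 1/(ωC) = 4780 Ω
Branch 1 (R+jX_L): Z₁ = 6040 + j16200 Ω, |Z₁| = 17300 Ω
Branch 2 (−jX_C): Z₂ = −j4780 Ω
Parallel: Z = Z₁Z₂/(Z₁+Z₂), |Z| = 6380 Ω, ∠Z = -82.6°
I = V/|Z| = 5.64 mA
P = VI cos φ = 36 × 0.00564 × cos(-82.6°) = 26.1 mW

26.1 mW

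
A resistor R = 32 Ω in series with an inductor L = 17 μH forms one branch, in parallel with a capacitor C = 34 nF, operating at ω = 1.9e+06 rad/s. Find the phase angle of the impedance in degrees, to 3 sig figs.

X_L = ωL = 32.3 Ω
X_C = 1/(ωC) = 15.5 Ω
Branch 1 (R+jX_L): Z₁ = 32.0 + j32.3 Ω, |Z₁| = 45.5 Ω
Branch 2 (−jX_C): Z₂ = −j15.5 Ω
Parallel: Z = Z₁Z₂/(Z₁+Z₂), |Z| = 19.5 Ω, ∠Z = -72.5°

-72.5°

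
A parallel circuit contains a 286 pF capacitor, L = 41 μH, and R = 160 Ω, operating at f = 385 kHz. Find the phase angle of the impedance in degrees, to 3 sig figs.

ω = 2πf = 2.419e+06 rad/s
X_L = ωL = 99.2 Ω
X_C = 1/(ωC) = 1450 Ω
Parallel: admittances add. Y = 1/R + 1/(jωL) + jωC
Y = (0.00625 − j0.00939) S
|Y| = 0.0113 S → |Z| = 1/|Y| = 88.6 Ω, ∠Z = −∠Y = 56.4°

56.4°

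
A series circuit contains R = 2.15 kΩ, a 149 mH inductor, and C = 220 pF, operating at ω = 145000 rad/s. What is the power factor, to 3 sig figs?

0.215

X_L = ωL = 21600 Ω
X_C = 1/(ωC) = 31300 Ω
Net reactance X = X_L − X_C = -9740 Ω
Z = 2150 − j9740 Ω
|Z| = √(2150² + 9740²) = 9980 Ω
∠Z = arctan(-9740/2150) = -77.6°
cos φ = cos(-77.6°) = 0.215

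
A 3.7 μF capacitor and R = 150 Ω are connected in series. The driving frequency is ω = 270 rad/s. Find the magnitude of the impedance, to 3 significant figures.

1010 Ω

X_C = 1/(ωC) = 1000 Ω
Z = 150 − j1000 Ω
|Z| = √(150² + 1000²) = 1010 Ω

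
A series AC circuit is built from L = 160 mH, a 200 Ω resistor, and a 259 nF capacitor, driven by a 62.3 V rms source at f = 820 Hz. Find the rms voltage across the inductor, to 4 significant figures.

ω = 2πf = 5152 rad/s
X_L = ωL = 824.4 Ω
X_C = 1/(ωC) = 749.4 Ω
Net reactance X = X_L − X_C = 74.97 Ω
Z = 200.0 + j74.97 Ω
|Z| = √(200.0² + 74.97²) = 213.6 Ω
I = V/|Z| = 291.7 mA
V_L = I·|Z_L| = 0.2917 × 824.4 = 240.4 V

240.4 V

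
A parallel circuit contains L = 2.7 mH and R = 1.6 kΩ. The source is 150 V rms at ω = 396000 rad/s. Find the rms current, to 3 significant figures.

169 mA

X_L = ωL = 1070 Ω
Parallel: admittances add. Y = 1/R + 1/(jωL)
Y = (0.000625 − j0.000935) S
|Y| = 0.00112 S → |Z| = 1/|Y| = 889 Ω, ∠Z = −∠Y = 56.2°
I = V/|Z| = 150/889 = 169 mA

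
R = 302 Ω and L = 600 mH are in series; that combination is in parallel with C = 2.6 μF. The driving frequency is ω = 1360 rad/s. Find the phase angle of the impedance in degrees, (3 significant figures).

X_L = ωL = 816 Ω
X_C = 1/(ωC) = 283 Ω
Branch 1 (R+jX_L): Z₁ = 302 + j816 Ω, |Z₁| = 870 Ω
Branch 2 (−jX_C): Z₂ = −j283 Ω
Parallel: Z = Z₁Z₂/(Z₁+Z₂), |Z| = 402 Ω, ∠Z = -80.8°

-80.8°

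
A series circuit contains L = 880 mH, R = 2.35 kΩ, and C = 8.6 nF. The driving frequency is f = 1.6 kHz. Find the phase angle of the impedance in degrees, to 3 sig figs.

ω = 2πf = 10050 rad/s
X_L = ωL = 8850 Ω
X_C = 1/(ωC) = 11600 Ω
Net reactance X = X_L − X_C = -2720 Ω
Z = 2350 − j2720 Ω
|Z| = √(2350² + 2720²) = 3590 Ω
∠Z = arctan(-2720/2350) = -49.2°

-49.2°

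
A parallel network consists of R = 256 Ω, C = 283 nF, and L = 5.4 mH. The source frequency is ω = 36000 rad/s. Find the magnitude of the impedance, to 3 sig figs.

X_L = ωL = 194 Ω
X_C = 1/(ωC) = 98.2 Ω
Parallel: admittances add. Y = 1/R + 1/(jωL) + jωC
Y = (0.00391 + j0.00504) S
|Y| = 0.00638 S → |Z| = 1/|Y| = 157 Ω, ∠Z = −∠Y = -52.2°

157 Ω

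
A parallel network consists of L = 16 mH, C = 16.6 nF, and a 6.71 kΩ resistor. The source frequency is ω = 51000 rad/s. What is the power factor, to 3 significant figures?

0.366

X_L = ωL = 816 Ω
X_C = 1/(ωC) = 1180 Ω
Parallel: admittances add. Y = 1/R + 1/(jωL) + jωC
Y = (0.000149 − j0.000379) S
|Y| = 0.000407 S → |Z| = 1/|Y| = 2460 Ω, ∠Z = −∠Y = 68.5°
cos φ = cos(68.5°) = 0.366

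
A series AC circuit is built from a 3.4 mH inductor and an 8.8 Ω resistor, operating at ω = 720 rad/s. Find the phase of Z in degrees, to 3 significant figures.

15.5°

X_L = ωL = 2.45 Ω
Z = 8.80 + j2.45 Ω
|Z| = √(8.80² + 2.45²) = 9.13 Ω
∠Z = arctan(2.45/8.80) = 15.5°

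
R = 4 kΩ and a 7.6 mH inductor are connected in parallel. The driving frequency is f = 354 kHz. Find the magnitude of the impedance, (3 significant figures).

3890 Ω

ω = 2πf = 2.224e+06 rad/s
X_L = ωL = 16900 Ω
Parallel: admittances add. Y = 1/R + 1/(jωL)
Y = (0.000250 − j5.92e-05) S
|Y| = 0.000257 S → |Z| = 1/|Y| = 3890 Ω, ∠Z = −∠Y = 13.3°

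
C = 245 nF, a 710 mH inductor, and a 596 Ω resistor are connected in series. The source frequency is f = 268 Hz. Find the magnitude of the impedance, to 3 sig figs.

ω = 2πf = 1684 rad/s
X_L = ωL = 1200 Ω
X_C = 1/(ωC) = 2420 Ω
Net reactance X = X_L − X_C = -1230 Ω
Z = 596 − j1230 Ω
|Z| = √(596² + 1230²) = 1370 Ω

1370 Ω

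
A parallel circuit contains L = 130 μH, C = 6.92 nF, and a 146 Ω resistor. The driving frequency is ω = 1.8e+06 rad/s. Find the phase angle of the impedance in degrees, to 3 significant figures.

-50.1°

X_L = ωL = 234 Ω
X_C = 1/(ωC) = 80.3 Ω
Parallel: admittances add. Y = 1/R + 1/(jωL) + jωC
Y = (0.00685 + j0.00818) S
|Y| = 0.0107 S → |Z| = 1/|Y| = 93.7 Ω, ∠Z = −∠Y = -50.1°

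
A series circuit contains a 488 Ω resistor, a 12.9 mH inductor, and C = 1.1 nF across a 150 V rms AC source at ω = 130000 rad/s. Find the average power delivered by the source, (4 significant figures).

X_L = ωL = 1677 Ω
X_C = 1/(ωC) = 6993 Ω
Net reactance X = X_L − X_C = -5316 Ω
Z = 488.0 − j5316 Ω
|Z| = √(488.0² + 5316²) = 5338 Ω
∠Z = arctan(-5316/488.0) = -84.76°
I = V/|Z| = 28.10 mA
P = VI cos φ = 150 × 0.02810 × cos(-84.76°) = 385.3 mW

385.3 mW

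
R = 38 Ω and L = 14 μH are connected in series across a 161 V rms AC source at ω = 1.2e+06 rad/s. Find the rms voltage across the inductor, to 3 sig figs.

65.1 V

X_L = ωL = 16.8 Ω
Z = 38.0 + j16.8 Ω
|Z| = √(38.0² + 16.8²) = 41.5 Ω
I = V/|Z| = 3.88 A
V_L = I·|Z_L| = 3.88 × 16.8 = 65.1 V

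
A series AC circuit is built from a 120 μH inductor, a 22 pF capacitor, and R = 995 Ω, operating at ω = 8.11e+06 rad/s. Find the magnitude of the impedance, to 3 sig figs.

X_L = ωL = 973 Ω
X_C = 1/(ωC) = 5600 Ω
Net reactance X = X_L − X_C = -4630 Ω
Z = 995 − j4630 Ω
|Z| = √(995² + 4630²) = 4740 Ω

4740 Ω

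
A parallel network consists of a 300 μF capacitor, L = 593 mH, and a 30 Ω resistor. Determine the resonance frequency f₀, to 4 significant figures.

11.93 Hz

ω₀ = 1/√(LC) = 1/√(0.593 × 0.0003) = 74.97 rad/s
f₀ = ω₀/(2π) = 11.93 Hz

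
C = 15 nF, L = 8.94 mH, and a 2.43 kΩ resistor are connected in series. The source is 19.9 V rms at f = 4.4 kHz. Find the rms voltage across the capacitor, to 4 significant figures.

14.75 V

ω = 2πf = 27650 rad/s
X_L = ωL = 247.2 Ω
X_C = 1/(ωC) = 2411 Ω
Net reactance X = X_L − X_C = -2164 Ω
Z = 2430 − j2164 Ω
|Z| = √(2430² + 2164²) = 3254 Ω
I = V/|Z| = 6.115 mA
V_C = I·|Z_C| = 0.006115 × 2411 = 14.75 V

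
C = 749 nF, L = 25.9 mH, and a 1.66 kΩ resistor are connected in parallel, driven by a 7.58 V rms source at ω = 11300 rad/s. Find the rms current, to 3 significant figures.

38.5 mA

X_L = ωL = 293 Ω
X_C = 1/(ωC) = 118 Ω
Parallel: admittances add. Y = 1/R + 1/(jωL) + jωC
Y = (0.000602 + j0.00505) S
|Y| = 0.00508 S → |Z| = 1/|Y| = 197 Ω, ∠Z = −∠Y = -83.2°
I = V/|Z| = 7.58/197 = 38.5 mA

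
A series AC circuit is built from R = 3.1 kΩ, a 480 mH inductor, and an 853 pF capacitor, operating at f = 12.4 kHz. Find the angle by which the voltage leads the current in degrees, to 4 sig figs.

ω = 2πf = 77910 rad/s
X_L = ωL = 37400 Ω
X_C = 1/(ωC) = 15050 Ω
Net reactance X = X_L − X_C = 22350 Ω
Z = 3100 + j22350 Ω
|Z| = √(3100² + 22350²) = 22560 Ω
∠Z = arctan(22350/3100) = 82.10°

82.10°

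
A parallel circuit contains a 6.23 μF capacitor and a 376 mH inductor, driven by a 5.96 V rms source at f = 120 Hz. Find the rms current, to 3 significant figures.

6.97 mA

ω = 2πf = 754.0 rad/s
X_L = ωL = 283 Ω
X_C = 1/(ωC) = 213 Ω
Parallel: admittances add. Y = 1/(jωL) + jωC
Y = (0 + j0.00117) S
|Y| = 0.00117 S → |Z| = 1/|Y| = 855 Ω, ∠Z = −∠Y = -90.0°
I = V/|Z| = 5.96/855 = 6.97 mA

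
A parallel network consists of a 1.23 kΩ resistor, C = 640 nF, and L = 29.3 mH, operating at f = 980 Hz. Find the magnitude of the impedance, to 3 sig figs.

ω = 2πf = 6158 rad/s
X_L = ωL = 180 Ω
X_C = 1/(ωC) = 254 Ω
Parallel: admittances add. Y = 1/R + 1/(jωL) + jωC
Y = (0.000813 − j0.00160) S
|Y| = 0.00180 S → |Z| = 1/|Y| = 557 Ω, ∠Z = −∠Y = 63.1°

557 Ω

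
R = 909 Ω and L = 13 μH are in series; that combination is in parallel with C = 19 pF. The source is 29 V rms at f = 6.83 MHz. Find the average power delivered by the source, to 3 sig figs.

ω = 2πf = 4.291e+07 rad/s
X_L = ωL = 558 Ω
X_C = 1/(ωC) = 1230 Ω
Branch 1 (R+jX_L): Z₁ = 909 + j558 Ω, |Z₁| = 1070 Ω
Branch 2 (−jX_C): Z₂ = −j1230 Ω
Parallel: Z = Z₁Z₂/(Z₁+Z₂), |Z| = 1160 Ω, ∠Z = -22.1°
I = V/|Z| = 25.0 mA
P = VI cos φ = 29 × 0.0250 × cos(-22.1°) = 672 mW

672 mW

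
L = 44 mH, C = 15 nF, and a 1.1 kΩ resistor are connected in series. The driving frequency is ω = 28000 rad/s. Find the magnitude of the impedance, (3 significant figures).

1590 Ω

X_L = ωL = 1230 Ω
X_C = 1/(ωC) = 2380 Ω
Net reactance X = X_L − X_C = -1150 Ω
Z = 1100 − j1150 Ω
|Z| = √(1100² + 1150²) = 1590 Ω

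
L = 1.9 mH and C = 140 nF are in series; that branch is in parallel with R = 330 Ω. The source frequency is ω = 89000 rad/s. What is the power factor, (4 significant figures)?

X_L = ωL = 169.1 Ω
X_C = 1/(ωC) = 80.26 Ω
Branch 1: Z₁ = R = 330.0 Ω
Branch 2 (series LC): Z₂ = j(X_L − X_C) = j88.84 Ω
Parallel: Z = Z₁Z₂/(Z₁+Z₂), |Z| = 85.79 Ω, ∠Z = 74.93°
cos φ = cos(74.93°) = 0.2600

0.2600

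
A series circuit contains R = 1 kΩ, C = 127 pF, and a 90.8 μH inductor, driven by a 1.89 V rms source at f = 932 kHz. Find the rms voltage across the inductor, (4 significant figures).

ω = 2πf = 5.856e+06 rad/s
X_L = ωL = 531.7 Ω
X_C = 1/(ωC) = 1345 Ω
Net reactance X = X_L − X_C = -812.9 Ω
Z = 1000 − j812.9 Ω
|Z| = √(1000² + 812.9²) = 1289 Ω
I = V/|Z| = 1.467 mA
V_L = I·|Z_L| = 0.001467 × 531.7 = 0.7798 V

0.7798 V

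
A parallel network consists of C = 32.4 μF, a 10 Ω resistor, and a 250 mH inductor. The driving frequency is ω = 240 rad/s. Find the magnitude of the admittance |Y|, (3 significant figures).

X_L = ωL = 60.0 Ω
X_C = 1/(ωC) = 129 Ω
Parallel: admittances add. Y = 1/R + 1/(jωL) + jωC
Y = (0.100 − j0.00889) S
|Y| = 0.100 S → |Z| = 1/|Y| = 9.96 Ω, ∠Z = −∠Y = 5.08°

100 mS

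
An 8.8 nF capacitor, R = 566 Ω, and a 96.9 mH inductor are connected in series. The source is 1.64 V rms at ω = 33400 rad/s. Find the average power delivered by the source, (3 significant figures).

X_L = ωL = 3240 Ω
X_C = 1/(ωC) = 3400 Ω
Net reactance X = X_L − X_C = -166 Ω
Z = 566 − j166 Ω
|Z| = √(566² + 166²) = 590 Ω
∠Z = arctan(-166/566) = -16.3°
I = V/|Z| = 2.78 mA
P = VI cos φ = 1.64 × 0.00278 × cos(-16.3°) = 4.38 mW

4.38 mW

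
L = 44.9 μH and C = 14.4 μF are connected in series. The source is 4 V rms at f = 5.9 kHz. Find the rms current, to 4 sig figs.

ω = 2πf = 37070 rad/s
X_L = ωL = 1.664 Ω
X_C = 1/(ωC) = 1.873 Ω
Net reactance X = X_L − X_C = -0.2088 Ω
Z = − j0.2088 Ω
|Z| = √(0² + 0.2088²) = 0.2088 Ω
I = V/|Z| = 4/0.2088 = 19.16 A

19.16 A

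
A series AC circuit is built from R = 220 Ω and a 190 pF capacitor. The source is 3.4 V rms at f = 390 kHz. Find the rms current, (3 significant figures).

ω = 2πf = 2.45e+06 rad/s
X_C = 1/(ωC) = 2150 Ω
Z = 220 − j2150 Ω
|Z| = √(220² + 2150²) = 2160 Ω
I = V/|Z| = 3.4/2160 = 1.57 mA

1.57 mA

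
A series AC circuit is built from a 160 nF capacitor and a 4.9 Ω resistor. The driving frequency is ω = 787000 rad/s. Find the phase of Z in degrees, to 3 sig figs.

X_C = 1/(ωC) = 7.94 Ω
Z = 4.90 − j7.94 Ω
|Z| = √(4.90² + 7.94²) = 9.33 Ω
∠Z = arctan(-7.94/4.90) = -58.3°

-58.3°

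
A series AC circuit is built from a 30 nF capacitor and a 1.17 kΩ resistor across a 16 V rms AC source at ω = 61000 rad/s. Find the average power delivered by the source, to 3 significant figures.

X_C = 1/(ωC) = 546 Ω
Z = 1170 − j546 Ω
|Z| = √(1170² + 546²) = 1290 Ω
∠Z = arctan(-546/1170) = -25.0°
I = V/|Z| = 12.4 mA
P = VI cos φ = 16 × 0.0124 × cos(-25.0°) = 180 mW

180 mW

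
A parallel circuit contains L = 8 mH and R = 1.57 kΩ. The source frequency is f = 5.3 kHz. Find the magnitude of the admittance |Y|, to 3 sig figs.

ω = 2πf = 33300 rad/s
X_L = ωL = 266 Ω
Parallel: admittances add. Y = 1/R + 1/(jωL)
Y = (0.000637 − j0.00375) S
|Y| = 0.00381 S → |Z| = 1/|Y| = 263 Ω, ∠Z = −∠Y = 80.4°

3.81 mS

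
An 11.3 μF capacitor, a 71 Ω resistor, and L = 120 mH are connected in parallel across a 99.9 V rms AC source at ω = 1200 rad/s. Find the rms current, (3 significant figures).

1.55 A

X_L = ωL = 144 Ω
X_C = 1/(ωC) = 73.7 Ω
Parallel: admittances add. Y = 1/R + 1/(jωL) + jωC
Y = (0.0141 + j0.00662) S
|Y| = 0.0156 S → |Z| = 1/|Y| = 64.3 Ω, ∠Z = −∠Y = -25.2°
I = V/|Z| = 99.9/64.3 = 1.55 A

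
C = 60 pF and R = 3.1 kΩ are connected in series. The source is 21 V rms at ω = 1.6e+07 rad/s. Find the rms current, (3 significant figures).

X_C = 1/(ωC) = 1040 Ω
Z = 3100 − j1040 Ω
|Z| = √(3100² + 1040²) = 3270 Ω
I = V/|Z| = 21/3270 = 6.42 mA

6.42 mA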